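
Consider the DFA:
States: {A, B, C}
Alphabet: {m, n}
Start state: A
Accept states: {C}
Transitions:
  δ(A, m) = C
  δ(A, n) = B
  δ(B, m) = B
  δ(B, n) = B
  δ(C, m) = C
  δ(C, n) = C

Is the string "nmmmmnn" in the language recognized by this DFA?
Processing string "nmmmmnn":
  A --n--> B
  B --m--> B
  B --m--> B
  B --m--> B
  B --m--> B
  B --n--> B
  B --n--> B
Final state: B
Accept states: {C}
No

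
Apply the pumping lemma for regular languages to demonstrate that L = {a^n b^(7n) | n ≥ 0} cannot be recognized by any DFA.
Assume L is regular with pumping length p. Idea: pumping the a-block breaks the 1:7 ratio.
Choose s = a^p b^(7p) (length 8p ≥ p). By the pumping lemma, s = xyz with |xy| ≤ p, |y| > 0, so y = a^k with k ≥ 1. Then xy²z = a^(p+k) b^(7p). For this to be in L we would need 7p = 7(p+k), i.e. 7k = 0, contradicting k ≥ 1. So xy²z ∉ L.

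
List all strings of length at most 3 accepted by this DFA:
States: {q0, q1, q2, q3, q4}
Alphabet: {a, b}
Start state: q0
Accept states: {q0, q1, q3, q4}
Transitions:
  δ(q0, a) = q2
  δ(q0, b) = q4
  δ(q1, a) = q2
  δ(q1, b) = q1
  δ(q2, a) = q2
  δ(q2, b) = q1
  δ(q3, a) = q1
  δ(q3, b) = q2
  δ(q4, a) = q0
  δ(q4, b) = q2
ε, b, ab, ba, aab, abb, bab, bbb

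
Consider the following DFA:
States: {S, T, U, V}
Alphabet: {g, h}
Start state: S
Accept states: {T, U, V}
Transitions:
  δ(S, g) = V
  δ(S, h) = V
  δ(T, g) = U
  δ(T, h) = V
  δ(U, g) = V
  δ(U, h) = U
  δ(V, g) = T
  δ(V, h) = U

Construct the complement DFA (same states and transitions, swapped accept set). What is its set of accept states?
Complement accept states = All states \ Original accept states
= {S, T, U, V} \ {T, U, V}
{S}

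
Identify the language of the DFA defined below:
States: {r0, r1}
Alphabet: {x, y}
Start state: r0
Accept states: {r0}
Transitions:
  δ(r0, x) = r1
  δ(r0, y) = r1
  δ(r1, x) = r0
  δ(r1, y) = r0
Testing a few strings:
  'xyx' → reject
  'xx' → accept
  'xxy' → reject
  'x' → reject
State roles: r0=even length so far; r1=odd length so far
All strings over {x,y} of even length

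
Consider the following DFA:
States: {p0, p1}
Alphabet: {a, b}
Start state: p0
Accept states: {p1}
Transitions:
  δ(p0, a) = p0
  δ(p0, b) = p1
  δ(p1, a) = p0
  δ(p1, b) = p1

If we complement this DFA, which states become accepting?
Complement accept states = All states \ Original accept states
= {p0, p1} \ {p1}
{p0}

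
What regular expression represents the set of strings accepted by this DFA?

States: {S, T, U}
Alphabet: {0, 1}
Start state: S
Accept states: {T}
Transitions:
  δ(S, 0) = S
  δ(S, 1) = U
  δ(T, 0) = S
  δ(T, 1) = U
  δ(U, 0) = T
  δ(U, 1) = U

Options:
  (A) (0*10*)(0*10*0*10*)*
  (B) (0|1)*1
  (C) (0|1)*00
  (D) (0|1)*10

Check each option against the DFA on short strings; one disagreement eliminates an option:
  (A) (0*10*)(0*10*0*10*)*: on '1' the DFA goes S → U and rejects (U ∉ Accept), but the regex matches it → eliminate
  (B) (0|1)*1: on '1' the DFA goes S → U and rejects (U ∉ Accept), but the regex matches it → eliminate
  (C) (0|1)*00: on '00' the DFA goes S → S → S and rejects (S ∉ Accept), but the regex matches it → eliminate
  (D) (0|1)*10: agrees with the DFA on every string of length ≤ 6
Only (D) is consistent with the DFA.
(D) (0|1)*10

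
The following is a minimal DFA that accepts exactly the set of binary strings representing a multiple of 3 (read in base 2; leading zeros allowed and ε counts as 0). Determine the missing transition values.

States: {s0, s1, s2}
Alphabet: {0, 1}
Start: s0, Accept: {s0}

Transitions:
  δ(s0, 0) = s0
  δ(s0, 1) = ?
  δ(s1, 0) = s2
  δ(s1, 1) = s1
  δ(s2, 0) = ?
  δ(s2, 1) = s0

From the language and accept set, identify what each state tracks — s0: value ≡ 0 (mod 3); s1: value ≡ 2 (mod 3); s2: value ≡ 1 (mod 3).
Each missing δ(q, a) is the state matching the new tracked value after reading a.
δ(s0, 1) = s2; δ(s2, 0) = s1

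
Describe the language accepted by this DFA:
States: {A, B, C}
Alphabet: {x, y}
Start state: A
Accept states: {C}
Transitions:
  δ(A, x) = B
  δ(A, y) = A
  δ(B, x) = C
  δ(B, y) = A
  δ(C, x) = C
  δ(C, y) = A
Testing a few strings:
  'yyxy' → reject
  'yyy' → reject
  'xx' → accept
  'yyx' → reject
State roles: A=last symbol not x; B=one trailing x; C=two trailing x's
All strings over {x,y} ending with xx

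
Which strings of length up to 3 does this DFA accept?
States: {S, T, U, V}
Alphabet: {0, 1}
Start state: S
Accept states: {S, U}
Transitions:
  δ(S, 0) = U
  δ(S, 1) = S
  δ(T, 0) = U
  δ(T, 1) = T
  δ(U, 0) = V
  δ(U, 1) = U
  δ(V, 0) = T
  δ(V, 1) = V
ε, 0, 1, 01, 10, 11, 011, 101, 110, 111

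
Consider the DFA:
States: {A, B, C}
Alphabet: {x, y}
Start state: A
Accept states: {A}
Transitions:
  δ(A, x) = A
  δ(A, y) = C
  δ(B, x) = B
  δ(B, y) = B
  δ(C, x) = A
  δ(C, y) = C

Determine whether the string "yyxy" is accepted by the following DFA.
Processing string "yyxy":
  A --y--> C
  C --y--> C
  C --x--> A
  A --y--> C
Final state: C
Accept states: {A}
No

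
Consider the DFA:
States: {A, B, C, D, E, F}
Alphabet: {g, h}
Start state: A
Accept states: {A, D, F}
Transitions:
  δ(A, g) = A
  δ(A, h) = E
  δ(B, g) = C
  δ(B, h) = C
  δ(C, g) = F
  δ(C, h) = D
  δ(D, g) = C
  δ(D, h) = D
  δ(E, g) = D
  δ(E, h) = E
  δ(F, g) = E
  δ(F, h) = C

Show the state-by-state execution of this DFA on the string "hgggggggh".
read 'h': A → E
  read 'g': E → D
  read 'g': D → C
  read 'g': C → F
  read 'g': F → E
  read 'g': E → D
  read 'g': D → C
  read 'g': C → F
  read 'h': F → C
A -> E -> D -> C -> F -> E -> D -> C -> F -> C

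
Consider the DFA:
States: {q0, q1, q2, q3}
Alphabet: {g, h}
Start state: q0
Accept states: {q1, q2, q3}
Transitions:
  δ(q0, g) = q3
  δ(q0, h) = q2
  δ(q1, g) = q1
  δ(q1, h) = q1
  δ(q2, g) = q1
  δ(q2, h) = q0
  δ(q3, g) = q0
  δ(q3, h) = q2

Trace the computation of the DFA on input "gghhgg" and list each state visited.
read 'g': q0 → q3
  read 'g': q3 → q0
  read 'h': q0 → q2
  read 'h': q2 → q0
  read 'g': q0 → q3
  read 'g': q3 → q0
q0 -> q3 -> q0 -> q2 -> q0 -> q3 -> q0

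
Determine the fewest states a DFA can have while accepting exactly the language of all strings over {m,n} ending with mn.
By Myhill–Nerode, count the distinguishable equivalence classes: 3 classes — one per longest suffix of the input that is a prefix of 'mn' (lengths 0 through 2); only the length-2 class is accepting.
3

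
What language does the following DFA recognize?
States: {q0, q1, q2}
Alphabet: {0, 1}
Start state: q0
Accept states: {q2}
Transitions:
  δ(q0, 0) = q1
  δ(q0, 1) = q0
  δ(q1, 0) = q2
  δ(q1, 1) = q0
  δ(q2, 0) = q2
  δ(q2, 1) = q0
Testing a few strings:
  '0110' → reject
  '010' → reject
  '01' → reject
  '0' → reject
State roles: q0=last symbol not 0; q1=one trailing 0; q2=two trailing 0's
All binary strings ending with 00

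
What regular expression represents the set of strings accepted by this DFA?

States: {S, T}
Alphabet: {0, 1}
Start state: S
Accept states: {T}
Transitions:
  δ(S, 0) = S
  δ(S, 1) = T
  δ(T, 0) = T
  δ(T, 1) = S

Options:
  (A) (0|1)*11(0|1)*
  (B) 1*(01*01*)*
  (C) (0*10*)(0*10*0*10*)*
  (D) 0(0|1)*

Check each option against the DFA on short strings; one disagreement eliminates an option:
  (A) (0|1)*11(0|1)*: on '1' the DFA goes S → T and accepts (T ∈ Accept), but the regex does not match it → eliminate
  (B) 1*(01*01*)*: on ε the DFA stays in S and rejects (S ∉ Accept), but the regex matches it → eliminate
  (C) (0*10*)(0*10*0*10*)*: agrees with the DFA on every string of length ≤ 6
  (D) 0(0|1)*: on '0' the DFA goes S → S and rejects (S ∉ Accept), but the regex matches it → eliminate
Only (C) is consistent with the DFA.
(C) (0*10*)(0*10*0*10*)*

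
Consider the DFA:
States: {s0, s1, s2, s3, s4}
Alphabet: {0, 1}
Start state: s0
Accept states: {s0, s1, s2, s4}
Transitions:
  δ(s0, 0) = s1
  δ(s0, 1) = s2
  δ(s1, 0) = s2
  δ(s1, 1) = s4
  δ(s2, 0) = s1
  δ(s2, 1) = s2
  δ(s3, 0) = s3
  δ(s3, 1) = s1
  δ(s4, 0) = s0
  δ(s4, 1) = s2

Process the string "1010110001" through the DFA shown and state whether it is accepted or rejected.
Processing string "1010110001":
  s0 --1--> s2
  s2 --0--> s1
  s1 --1--> s4
  s4 --0--> s0
  s0 --1--> s2
  s2 --1--> s2
  s2 --0--> s1
  s1 --0--> s2
  s2 --0--> s1
  s1 --1--> s4
Final state: s4
Accept states: {s0, s1, s2, s4}
Yes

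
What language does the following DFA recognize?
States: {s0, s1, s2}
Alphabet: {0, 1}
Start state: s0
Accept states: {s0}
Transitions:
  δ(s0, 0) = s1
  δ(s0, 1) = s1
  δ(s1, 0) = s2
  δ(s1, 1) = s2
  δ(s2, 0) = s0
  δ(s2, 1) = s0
Testing a few strings:
  '0' → reject
  '00' → reject
  '1' → reject
  '1001' → reject
State roles: s0=length ≡ 0 (mod 3); s1=length ≡ 1 (mod 3); s2=length ≡ 2 (mod 3)
All binary strings whose length is a multiple of 3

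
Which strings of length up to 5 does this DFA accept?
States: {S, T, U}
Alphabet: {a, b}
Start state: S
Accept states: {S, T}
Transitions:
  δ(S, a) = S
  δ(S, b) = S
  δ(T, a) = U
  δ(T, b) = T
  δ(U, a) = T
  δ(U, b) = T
ε, a, b, aa, ab, ba, bb, aaa, aab, aba, abb, baa, bab, bba, bbb, aaaa, aaab, aaba, aabb, abaa, abab, abba, abbb, baaa, baab, baba, babb, bbaa, bbab, bbba, bbbb, aaaaa, aaaab, aaaba, aaabb, aabaa, aabab, aabba, aabbb, abaaa, abaab, ababa, ababb, abbaa, abbab, abbba, abbbb, baaaa, baaab, baaba, baabb, babaa, babab, babba, babbb, bbaaa, bbaab, bbaba, bbabb, bbbaa, bbbab, bbbba, bbbbb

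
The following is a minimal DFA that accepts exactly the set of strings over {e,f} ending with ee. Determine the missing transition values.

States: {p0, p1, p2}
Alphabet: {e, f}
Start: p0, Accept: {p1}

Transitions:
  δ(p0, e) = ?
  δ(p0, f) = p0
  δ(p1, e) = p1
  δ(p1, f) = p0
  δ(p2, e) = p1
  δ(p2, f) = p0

From the language and accept set, identify what each state tracks — p0: last symbol not e; p1: two trailing e's; p2: one trailing e.
Each missing δ(q, a) is the state matching the new tracked value after reading a.
δ(p0, e) = p2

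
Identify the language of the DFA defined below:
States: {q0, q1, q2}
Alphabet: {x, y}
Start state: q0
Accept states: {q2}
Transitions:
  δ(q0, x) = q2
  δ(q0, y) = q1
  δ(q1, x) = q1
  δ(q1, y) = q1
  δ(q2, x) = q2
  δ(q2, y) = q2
Testing a few strings:
  'x' → accept
  'yyy' → reject
  'xxx' → accept
  'xyx' → accept
State roles: q0=no input read; q1=started with y (dead); q2=started with x
All strings over {x,y} starting with x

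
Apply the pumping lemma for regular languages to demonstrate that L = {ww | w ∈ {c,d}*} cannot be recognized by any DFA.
Assume L is regular with pumping length p. Idea: pumping the leading c-block breaks the equality of the two halves.
Choose s = c^p d c^p d ∈ L (with w = c^p d). |s| = 2p+2 ≥ p. By the pumping lemma, s = xyz with |xy| ≤ p, |y| > 0, so y = c^k with k ≥ 1, in the first c-block. Then xy²z = c^(p+k) d c^p d, of length 2p+2+k. If k is odd this length is odd, so it cannot be of the form ww. If k is even, each half has length p+1+k/2 ≤ p+k, so the first half lies entirely inside the leading c-block and contains no d, while the second half ends in d; the halves differ. Either way xy²z ∉ L.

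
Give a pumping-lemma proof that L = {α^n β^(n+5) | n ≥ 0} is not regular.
Assume L is regular with pumping length p. Idea: pumping the α-block breaks the fixed offset of 5.
Choose s = α^p β^(p+5) ∈ L. By the pumping lemma, s = xyz with |xy| ≤ p, |y| > 0, so y = α^k with k ≥ 1. Then xy²z = α^(p+k) β^(p+5). For this to be in L we would need p+5 = (p+k)+5, i.e. k = 0, contradicting k ≥ 1. So xy²z ∉ L.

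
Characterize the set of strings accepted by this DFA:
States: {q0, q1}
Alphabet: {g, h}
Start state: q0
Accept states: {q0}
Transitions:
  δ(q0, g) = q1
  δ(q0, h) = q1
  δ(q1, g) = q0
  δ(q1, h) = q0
Testing a few strings:
  'hg' → accept
  'ghh' → reject
  'h' → reject
  'hgg' → reject
State roles: q0=even length so far; q1=odd length so far
All strings over {g,h} of even length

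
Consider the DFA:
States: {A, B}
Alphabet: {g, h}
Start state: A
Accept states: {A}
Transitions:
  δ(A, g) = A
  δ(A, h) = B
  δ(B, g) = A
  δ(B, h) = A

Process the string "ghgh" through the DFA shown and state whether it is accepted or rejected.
Processing string "ghgh":
  A --g--> A
  A --h--> B
  B --g--> A
  A --h--> B
Final state: B
Accept states: {A}
No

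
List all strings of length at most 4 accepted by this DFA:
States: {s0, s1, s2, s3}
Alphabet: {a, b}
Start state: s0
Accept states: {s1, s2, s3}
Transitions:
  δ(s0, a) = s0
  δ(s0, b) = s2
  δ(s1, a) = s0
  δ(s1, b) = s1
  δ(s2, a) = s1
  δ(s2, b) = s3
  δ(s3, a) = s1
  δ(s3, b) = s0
b, ab, ba, bb, aab, aba, abb, bab, bba, aaab, aaba, aabb, abab, abba, baab, babb, bbab, bbbb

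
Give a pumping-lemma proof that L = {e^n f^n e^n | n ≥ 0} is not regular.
Assume L is regular with pumping length p. Idea: pumping the first e-block unbalances it against the other two.
Choose s = e^p f^p e^p ∈ L (|s| = 3p ≥ p). By the pumping lemma, s = xyz with |xy| ≤ p, |y| > 0, so y = e^k with k ≥ 1, inside the first e-block. Then xy²z = e^(p+k) f^p e^p. The first block has length p+k ≠ p, so the three block lengths are no longer equal and xy²z ∉ L.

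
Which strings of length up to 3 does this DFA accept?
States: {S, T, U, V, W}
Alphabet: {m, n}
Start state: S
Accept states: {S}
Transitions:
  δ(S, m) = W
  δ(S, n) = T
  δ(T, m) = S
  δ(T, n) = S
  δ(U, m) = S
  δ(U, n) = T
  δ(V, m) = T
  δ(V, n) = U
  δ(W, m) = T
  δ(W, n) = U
ε, nm, nn, mmm, mmn, mnm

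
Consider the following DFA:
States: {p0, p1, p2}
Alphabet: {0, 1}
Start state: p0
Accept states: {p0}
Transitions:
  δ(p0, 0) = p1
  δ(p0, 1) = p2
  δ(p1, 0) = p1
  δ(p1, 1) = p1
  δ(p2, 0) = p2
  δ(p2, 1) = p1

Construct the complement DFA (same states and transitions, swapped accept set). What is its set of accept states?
Complement accept states = All states \ Original accept states
= {p0, p1, p2} \ {p0}
{p1, p2}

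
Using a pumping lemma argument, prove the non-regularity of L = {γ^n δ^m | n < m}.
Assume L is regular with pumping length p. Idea: pumping up the γ-block makes the γ-count reach the δ-count.
Choose s = γ^p δ^(p+1) ∈ L. By the pumping lemma, s = xyz with |xy| ≤ p, |y| > 0, so y = γ^k with k ≥ 1. Then xy²z = γ^(p+k) δ^(p+1). Since p+k ≥ p+1, the number of γ's is no longer strictly less than the number of δ's, so xy²z ∉ L.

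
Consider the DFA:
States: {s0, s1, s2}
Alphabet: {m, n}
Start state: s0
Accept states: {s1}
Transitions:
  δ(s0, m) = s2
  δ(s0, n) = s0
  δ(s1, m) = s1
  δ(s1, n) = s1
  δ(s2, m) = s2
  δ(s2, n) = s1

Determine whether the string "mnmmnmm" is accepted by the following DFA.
Processing string "mnmmnmm":
  s0 --m--> s2
  s2 --n--> s1
  s1 --m--> s1
  s1 --m--> s1
  s1 --n--> s1
  s1 --m--> s1
  s1 --m--> s1
Final state: s1
Accept states: {s1}
Yes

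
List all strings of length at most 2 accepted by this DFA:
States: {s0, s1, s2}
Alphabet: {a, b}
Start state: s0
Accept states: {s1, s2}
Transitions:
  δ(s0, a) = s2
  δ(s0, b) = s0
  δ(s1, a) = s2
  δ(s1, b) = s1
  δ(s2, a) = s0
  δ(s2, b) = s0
a, ba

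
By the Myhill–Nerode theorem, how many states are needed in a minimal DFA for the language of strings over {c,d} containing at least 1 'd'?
By Myhill–Nerode, count the distinguishable equivalence classes: 2 classes — having seen 0, or ≥1 copies of 'd'; any two classes i < j (j ≤ 1) are distinguished by the string d^(1−j), which takes class j to 1 copy (accepted) but leaves class i below 1 (rejected).
2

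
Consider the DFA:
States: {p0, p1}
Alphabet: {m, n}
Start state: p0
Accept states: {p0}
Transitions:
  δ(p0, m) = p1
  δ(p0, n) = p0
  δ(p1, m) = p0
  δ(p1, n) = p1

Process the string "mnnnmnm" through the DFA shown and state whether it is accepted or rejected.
Processing string "mnnnmnm":
  p0 --m--> p1
  p1 --n--> p1
  p1 --n--> p1
  p1 --n--> p1
  p1 --m--> p0
  p0 --n--> p0
  p0 --m--> p1
Final state: p1
Accept states: {p0}
No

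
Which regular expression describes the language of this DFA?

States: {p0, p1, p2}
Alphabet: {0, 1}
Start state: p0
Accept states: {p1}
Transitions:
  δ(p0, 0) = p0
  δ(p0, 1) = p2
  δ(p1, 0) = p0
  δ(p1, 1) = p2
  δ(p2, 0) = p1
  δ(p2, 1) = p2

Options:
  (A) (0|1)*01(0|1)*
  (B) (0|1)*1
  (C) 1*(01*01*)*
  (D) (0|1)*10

Check each option against the DFA on short strings; one disagreement eliminates an option:
  (A) (0|1)*01(0|1)*: on '01' the DFA goes p0 → p0 → p2 and rejects (p2 ∉ Accept), but the regex matches it → eliminate
  (B) (0|1)*1: on '1' the DFA goes p0 → p2 and rejects (p2 ∉ Accept), but the regex matches it → eliminate
  (C) 1*(01*01*)*: on ε the DFA stays in p0 and rejects (p0 ∉ Accept), but the regex matches it → eliminate
  (D) (0|1)*10: agrees with the DFA on every string of length ≤ 6
Only (D) is consistent with the DFA.
(D) (0|1)*10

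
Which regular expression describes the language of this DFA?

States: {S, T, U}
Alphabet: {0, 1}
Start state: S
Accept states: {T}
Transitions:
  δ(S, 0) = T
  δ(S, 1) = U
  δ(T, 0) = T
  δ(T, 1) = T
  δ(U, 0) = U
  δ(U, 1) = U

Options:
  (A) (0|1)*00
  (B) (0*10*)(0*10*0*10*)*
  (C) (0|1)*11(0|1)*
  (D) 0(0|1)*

Check each option against the DFA on short strings; one disagreement eliminates an option:
  (A) (0|1)*00: on '0' the DFA goes S → T and accepts (T ∈ Accept), but the regex does not match it → eliminate
  (B) (0*10*)(0*10*0*10*)*: on '0' the DFA goes S → T and accepts (T ∈ Accept), but the regex does not match it → eliminate
  (C) (0|1)*11(0|1)*: on '0' the DFA goes S → T and accepts (T ∈ Accept), but the regex does not match it → eliminate
  (D) 0(0|1)*: agrees with the DFA on every string of length ≤ 6
Only (D) is consistent with the DFA.
(D) 0(0|1)*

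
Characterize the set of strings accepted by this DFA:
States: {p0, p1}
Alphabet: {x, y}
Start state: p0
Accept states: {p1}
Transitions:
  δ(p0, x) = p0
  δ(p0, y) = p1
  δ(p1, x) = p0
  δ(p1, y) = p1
Testing a few strings:
  'yxy' → accept
  'xy' → accept
  'yx' → reject
  'y' → accept
State roles: p0=last symbol not y; p1=last symbol is y
All strings over {x,y} ending with y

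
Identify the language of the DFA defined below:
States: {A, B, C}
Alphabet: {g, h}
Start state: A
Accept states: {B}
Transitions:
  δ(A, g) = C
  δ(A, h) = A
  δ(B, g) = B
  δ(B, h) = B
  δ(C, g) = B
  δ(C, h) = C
Testing a few strings:
  'gg' → accept
  'ghhg' → accept
  'h' → reject
  'ghgh' → accept
State roles: A=zero g's seen; B=≥ two g's seen; C=one g seen
All strings over {g,h} containing at least two g's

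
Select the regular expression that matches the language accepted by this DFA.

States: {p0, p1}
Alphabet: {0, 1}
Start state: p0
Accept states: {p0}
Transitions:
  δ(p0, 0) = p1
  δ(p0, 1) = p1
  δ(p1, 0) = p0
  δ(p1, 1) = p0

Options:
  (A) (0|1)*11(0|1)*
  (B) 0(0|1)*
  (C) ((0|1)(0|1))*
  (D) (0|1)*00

Check each option against the DFA on short strings; one disagreement eliminates an option:
  (A) (0|1)*11(0|1)*: on ε the DFA stays in p0 and accepts (p0 ∈ Accept), but the regex does not match it → eliminate
  (B) 0(0|1)*: on ε the DFA stays in p0 and accepts (p0 ∈ Accept), but the regex does not match it → eliminate
  (C) ((0|1)(0|1))*: agrees with the DFA on every string of length ≤ 6
  (D) (0|1)*00: on ε the DFA stays in p0 and accepts (p0 ∈ Accept), but the regex does not match it → eliminate
Only (C) is consistent with the DFA.
(C) ((0|1)(0|1))*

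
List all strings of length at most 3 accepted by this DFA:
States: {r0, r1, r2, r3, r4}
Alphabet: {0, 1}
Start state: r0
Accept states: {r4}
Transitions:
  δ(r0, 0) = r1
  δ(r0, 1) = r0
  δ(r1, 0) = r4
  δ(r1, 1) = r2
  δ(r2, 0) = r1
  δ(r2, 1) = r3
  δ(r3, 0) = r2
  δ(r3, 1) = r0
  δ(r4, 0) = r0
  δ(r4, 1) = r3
00, 100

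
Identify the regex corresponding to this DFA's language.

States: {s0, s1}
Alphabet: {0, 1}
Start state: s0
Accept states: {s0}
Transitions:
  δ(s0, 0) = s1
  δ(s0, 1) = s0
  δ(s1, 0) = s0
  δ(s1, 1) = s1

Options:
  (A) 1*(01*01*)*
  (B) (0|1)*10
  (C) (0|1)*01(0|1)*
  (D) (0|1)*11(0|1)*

Check each option against the DFA on short strings; one disagreement eliminates an option:
  (A) 1*(01*01*)*: agrees with the DFA on every string of length ≤ 6
  (B) (0|1)*10: on ε the DFA stays in s0 and accepts (s0 ∈ Accept), but the regex does not match it → eliminate
  (C) (0|1)*01(0|1)*: on ε the DFA stays in s0 and accepts (s0 ∈ Accept), but the regex does not match it → eliminate
  (D) (0|1)*11(0|1)*: on ε the DFA stays in s0 and accepts (s0 ∈ Accept), but the regex does not match it → eliminate
Only (A) is consistent with the DFA.
(A) 1*(01*01*)*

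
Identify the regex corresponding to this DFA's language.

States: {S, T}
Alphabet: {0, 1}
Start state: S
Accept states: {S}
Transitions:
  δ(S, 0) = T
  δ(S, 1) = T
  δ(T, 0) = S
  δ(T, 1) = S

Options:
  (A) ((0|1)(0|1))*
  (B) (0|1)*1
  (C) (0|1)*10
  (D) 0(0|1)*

Check each option against the DFA on short strings; one disagreement eliminates an option:
  (A) ((0|1)(0|1))*: agrees with the DFA on every string of length ≤ 6
  (B) (0|1)*1: on ε the DFA stays in S and accepts (S ∈ Accept), but the regex does not match it → eliminate
  (C) (0|1)*10: on ε the DFA stays in S and accepts (S ∈ Accept), but the regex does not match it → eliminate
  (D) 0(0|1)*: on ε the DFA stays in S and accepts (S ∈ Accept), but the regex does not match it → eliminate
Only (A) is consistent with the DFA.
(A) ((0|1)(0|1))*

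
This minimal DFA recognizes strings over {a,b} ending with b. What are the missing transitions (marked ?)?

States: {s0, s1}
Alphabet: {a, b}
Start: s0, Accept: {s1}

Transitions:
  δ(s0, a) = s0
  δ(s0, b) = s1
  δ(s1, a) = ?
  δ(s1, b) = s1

From the language and accept set, identify what each state tracks — s0: last symbol not b; s1: last symbol is b.
Each missing δ(q, a) is the state matching the new tracked value after reading a.
δ(s1, a) = s0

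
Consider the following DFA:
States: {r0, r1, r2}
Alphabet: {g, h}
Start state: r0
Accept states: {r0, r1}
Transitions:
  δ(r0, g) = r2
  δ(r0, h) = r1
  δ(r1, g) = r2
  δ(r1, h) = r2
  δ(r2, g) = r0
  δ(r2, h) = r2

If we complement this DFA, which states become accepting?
Complement accept states = All states \ Original accept states
= {r0, r1, r2} \ {r0, r1}
{r2}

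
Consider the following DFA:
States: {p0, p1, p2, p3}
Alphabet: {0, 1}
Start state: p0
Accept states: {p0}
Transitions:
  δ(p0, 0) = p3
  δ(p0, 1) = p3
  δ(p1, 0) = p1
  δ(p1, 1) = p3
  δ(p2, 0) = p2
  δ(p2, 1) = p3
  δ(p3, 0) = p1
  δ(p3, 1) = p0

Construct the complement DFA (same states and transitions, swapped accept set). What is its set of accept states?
Complement accept states = All states \ Original accept states
= {p0, p1, p2, p3} \ {p0}
{p1, p2, p3}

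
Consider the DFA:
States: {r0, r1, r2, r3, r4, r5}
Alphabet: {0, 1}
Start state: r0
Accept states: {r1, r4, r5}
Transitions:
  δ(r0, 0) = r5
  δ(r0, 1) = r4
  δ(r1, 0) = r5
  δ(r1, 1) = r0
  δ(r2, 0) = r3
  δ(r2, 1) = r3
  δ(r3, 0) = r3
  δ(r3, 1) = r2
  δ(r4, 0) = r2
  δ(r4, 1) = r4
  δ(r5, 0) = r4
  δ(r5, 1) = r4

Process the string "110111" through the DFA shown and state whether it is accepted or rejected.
Processing string "110111":
  r0 --1--> r4
  r4 --1--> r4
  r4 --0--> r2
  r2 --1--> r3
  r3 --1--> r2
  r2 --1--> r3
Final state: r3
Accept states: {r1, r4, r5}
No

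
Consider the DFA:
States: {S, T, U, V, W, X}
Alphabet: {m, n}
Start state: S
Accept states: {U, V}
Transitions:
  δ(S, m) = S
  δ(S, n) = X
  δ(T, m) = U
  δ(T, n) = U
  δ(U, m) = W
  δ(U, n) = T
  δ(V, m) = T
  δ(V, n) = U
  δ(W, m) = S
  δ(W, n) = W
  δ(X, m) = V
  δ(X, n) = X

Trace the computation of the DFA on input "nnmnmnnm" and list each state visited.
read 'n': S → X
  read 'n': X → X
  read 'm': X → V
  read 'n': V → U
  read 'm': U → W
  read 'n': W → W
  read 'n': W → W
  read 'm': W → S
S -> X -> X -> V -> U -> W -> W -> W -> S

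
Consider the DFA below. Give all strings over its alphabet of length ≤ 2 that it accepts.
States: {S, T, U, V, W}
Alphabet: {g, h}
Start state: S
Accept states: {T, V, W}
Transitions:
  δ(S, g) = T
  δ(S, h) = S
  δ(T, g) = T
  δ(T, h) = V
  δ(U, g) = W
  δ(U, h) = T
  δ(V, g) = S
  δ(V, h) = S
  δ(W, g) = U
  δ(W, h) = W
g, gg, gh, hg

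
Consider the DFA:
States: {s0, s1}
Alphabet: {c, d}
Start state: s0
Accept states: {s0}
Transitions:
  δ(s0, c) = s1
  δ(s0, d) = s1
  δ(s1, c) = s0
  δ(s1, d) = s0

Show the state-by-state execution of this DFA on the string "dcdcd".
read 'd': s0 → s1
  read 'c': s1 → s0
  read 'd': s0 → s1
  read 'c': s1 → s0
  read 'd': s0 → s1
s0 -> s1 -> s0 -> s1 -> s0 -> s1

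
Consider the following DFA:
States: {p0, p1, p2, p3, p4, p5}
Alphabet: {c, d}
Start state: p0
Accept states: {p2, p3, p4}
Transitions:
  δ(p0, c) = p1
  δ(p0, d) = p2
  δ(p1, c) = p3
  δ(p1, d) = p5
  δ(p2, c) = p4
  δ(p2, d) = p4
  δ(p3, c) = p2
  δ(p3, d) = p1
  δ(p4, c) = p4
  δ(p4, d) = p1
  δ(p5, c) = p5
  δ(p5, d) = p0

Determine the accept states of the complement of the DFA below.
Complement accept states = All states \ Original accept states
= {p0, p1, p2, p3, p4, p5} \ {p2, p3, p4}
{p0, p1, p5}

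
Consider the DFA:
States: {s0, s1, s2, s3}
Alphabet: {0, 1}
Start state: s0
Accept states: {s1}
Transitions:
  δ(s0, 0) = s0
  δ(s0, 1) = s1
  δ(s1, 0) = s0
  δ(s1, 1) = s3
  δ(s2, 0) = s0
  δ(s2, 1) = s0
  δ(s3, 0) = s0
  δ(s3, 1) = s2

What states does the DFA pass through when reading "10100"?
read '1': s0 → s1
  read '0': s1 → s0
  read '1': s0 → s1
  read '0': s1 → s0
  read '0': s0 → s0
s0 -> s1 -> s0 -> s1 -> s0 -> s0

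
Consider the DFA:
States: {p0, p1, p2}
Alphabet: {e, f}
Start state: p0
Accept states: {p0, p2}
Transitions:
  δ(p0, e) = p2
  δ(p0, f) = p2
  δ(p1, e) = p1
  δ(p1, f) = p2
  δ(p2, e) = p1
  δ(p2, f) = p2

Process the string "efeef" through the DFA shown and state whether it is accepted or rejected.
Processing string "efeef":
  p0 --e--> p2
  p2 --f--> p2
  p2 --e--> p1
  p1 --e--> p1
  p1 --f--> p2
Final state: p2
Accept states: {p0, p2}
Yes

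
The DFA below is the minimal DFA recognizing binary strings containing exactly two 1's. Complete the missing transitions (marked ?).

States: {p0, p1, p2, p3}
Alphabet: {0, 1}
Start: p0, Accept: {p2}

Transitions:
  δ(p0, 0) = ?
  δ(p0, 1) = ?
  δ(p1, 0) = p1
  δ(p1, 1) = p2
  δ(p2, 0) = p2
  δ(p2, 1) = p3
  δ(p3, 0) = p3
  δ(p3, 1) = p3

From the language and accept set, identify what each state tracks — p0: zero 1's; p1: one 1; p2: two 1's; p3: ≥ three 1's (dead).
Each missing δ(q, a) is the state matching the new tracked value after reading a.
δ(p0, 0) = p0; δ(p0, 1) = p1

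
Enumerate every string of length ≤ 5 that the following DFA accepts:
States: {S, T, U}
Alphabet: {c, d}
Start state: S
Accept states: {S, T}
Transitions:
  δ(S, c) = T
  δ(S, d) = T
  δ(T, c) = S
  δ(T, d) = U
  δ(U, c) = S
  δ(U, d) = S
ε, c, d, cc, dc, ccc, ccd, cdc, cdd, dcc, dcd, ddc, ddd, cccc, ccdc, cdcc, cdcd, cddc, cddd, dccc, dcdc, ddcc, ddcd, dddc, dddd, ccccc, ccccd, cccdc, cccdd, ccdcc, ccdcd, ccddc, ccddd, cdccc, cdcdc, cddcc, cdddc, dcccc, dcccd, dccdc, dccdd, dcdcc, dcdcd, dcddc, dcddd, ddccc, ddcdc, dddcc, ddddc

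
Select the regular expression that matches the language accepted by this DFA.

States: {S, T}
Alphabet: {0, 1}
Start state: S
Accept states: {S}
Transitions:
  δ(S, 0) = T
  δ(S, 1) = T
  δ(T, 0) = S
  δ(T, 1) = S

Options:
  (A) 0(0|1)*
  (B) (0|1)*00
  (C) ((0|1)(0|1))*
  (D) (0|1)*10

Check each option against the DFA on short strings; one disagreement eliminates an option:
  (A) 0(0|1)*: on ε the DFA stays in S and accepts (S ∈ Accept), but the regex does not match it → eliminate
  (B) (0|1)*00: on ε the DFA stays in S and accepts (S ∈ Accept), but the regex does not match it → eliminate
  (C) ((0|1)(0|1))*: agrees with the DFA on every string of length ≤ 6
  (D) (0|1)*10: on ε the DFA stays in S and accepts (S ∈ Accept), but the regex does not match it → eliminate
Only (C) is consistent with the DFA.
(C) ((0|1)(0|1))*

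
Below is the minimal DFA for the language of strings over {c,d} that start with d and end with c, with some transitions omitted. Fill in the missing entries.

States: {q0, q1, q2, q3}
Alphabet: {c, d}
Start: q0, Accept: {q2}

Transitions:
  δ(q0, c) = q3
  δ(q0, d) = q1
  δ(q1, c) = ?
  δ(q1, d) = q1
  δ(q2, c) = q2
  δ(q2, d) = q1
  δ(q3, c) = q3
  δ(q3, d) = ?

From the language and accept set, identify what each state tracks — q0: no input read; q1: started with d, last symbol d; q2: started with d, last symbol c; q3: started with c (dead).
Each missing δ(q, a) is the state matching the new tracked value after reading a.
δ(q1, c) = q2; δ(q3, d) = q3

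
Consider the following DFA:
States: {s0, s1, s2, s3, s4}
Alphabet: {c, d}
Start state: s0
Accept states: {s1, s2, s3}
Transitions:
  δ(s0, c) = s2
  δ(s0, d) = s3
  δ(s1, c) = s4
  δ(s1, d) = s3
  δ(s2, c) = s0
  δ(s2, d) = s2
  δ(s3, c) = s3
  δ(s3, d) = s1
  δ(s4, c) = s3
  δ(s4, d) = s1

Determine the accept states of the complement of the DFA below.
Complement accept states = All states \ Original accept states
= {s0, s1, s2, s3, s4} \ {s1, s2, s3}
{s0, s4}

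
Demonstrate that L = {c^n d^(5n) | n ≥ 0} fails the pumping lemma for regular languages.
Assume L is regular with pumping length p. Idea: pumping the c-block breaks the 1:5 ratio.
Choose s = c^p d^(5p) (length 6p ≥ p). By the pumping lemma, s = xyz with |xy| ≤ p, |y| > 0, so y = c^k with k ≥ 1. Then xy²z = c^(p+k) d^(5p). For this to be in L we would need 5p = 5(p+k), i.e. 5k = 0, contradicting k ≥ 1. So xy²z ∉ L.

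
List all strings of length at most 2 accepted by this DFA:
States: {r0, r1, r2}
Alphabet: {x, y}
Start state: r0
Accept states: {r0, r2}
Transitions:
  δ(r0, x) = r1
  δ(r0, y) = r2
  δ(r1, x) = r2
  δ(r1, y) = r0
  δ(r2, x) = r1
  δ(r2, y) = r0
ε, y, xx, xy, yy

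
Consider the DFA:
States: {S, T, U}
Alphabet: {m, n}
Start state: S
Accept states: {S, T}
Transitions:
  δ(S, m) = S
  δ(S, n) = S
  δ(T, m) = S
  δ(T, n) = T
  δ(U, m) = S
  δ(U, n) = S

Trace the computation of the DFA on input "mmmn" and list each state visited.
read 'm': S → S
  read 'm': S → S
  read 'm': S → S
  read 'n': S → S
S -> S -> S -> S -> S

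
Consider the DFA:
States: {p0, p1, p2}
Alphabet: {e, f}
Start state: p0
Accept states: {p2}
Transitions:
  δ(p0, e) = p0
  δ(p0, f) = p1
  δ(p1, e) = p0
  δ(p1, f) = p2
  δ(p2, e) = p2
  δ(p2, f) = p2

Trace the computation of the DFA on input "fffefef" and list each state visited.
read 'f': p0 → p1
  read 'f': p1 → p2
  read 'f': p2 → p2
  read 'e': p2 → p2
  read 'f': p2 → p2
  read 'e': p2 → p2
  read 'f': p2 → p2
p0 -> p1 -> p2 -> p2 -> p2 -> p2 -> p2 -> p2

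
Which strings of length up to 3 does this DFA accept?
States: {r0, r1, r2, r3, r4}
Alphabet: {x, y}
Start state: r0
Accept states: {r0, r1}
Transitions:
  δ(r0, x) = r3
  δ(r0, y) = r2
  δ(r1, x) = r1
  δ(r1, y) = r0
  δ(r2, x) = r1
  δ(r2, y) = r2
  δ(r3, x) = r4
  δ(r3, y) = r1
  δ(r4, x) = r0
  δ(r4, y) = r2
ε, xy, yx, xxx, xyx, xyy, yxx, yxy, yyx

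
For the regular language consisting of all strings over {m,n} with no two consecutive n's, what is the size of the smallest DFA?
By Myhill–Nerode, count the distinguishable equivalence classes: three classes — safe with last≠n / safe with last=n / nn seen (dead).
3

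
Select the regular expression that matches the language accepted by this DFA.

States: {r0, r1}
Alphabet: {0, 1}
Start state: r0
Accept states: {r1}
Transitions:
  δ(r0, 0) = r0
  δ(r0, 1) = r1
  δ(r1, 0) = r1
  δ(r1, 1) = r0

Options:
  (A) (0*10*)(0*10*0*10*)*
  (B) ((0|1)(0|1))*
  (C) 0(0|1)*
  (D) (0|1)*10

Check each option against the DFA on short strings; one disagreement eliminates an option:
  (A) (0*10*)(0*10*0*10*)*: agrees with the DFA on every string of length ≤ 6
  (B) ((0|1)(0|1))*: on ε the DFA stays in r0 and rejects (r0 ∉ Accept), but the regex matches it → eliminate
  (C) 0(0|1)*: on '0' the DFA goes r0 → r0 and rejects (r0 ∉ Accept), but the regex matches it → eliminate
  (D) (0|1)*10: on '1' the DFA goes r0 → r1 and accepts (r1 ∈ Accept), but the regex does not match it → eliminate
Only (A) is consistent with the DFA.
(A) (0*10*)(0*10*0*10*)*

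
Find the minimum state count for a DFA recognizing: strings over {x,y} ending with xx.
By Myhill–Nerode, count the distinguishable equivalence classes: 3 classes — one per longest suffix of the input that is a prefix of 'xx' (lengths 0 through 2); only the length-2 class is accepting.
3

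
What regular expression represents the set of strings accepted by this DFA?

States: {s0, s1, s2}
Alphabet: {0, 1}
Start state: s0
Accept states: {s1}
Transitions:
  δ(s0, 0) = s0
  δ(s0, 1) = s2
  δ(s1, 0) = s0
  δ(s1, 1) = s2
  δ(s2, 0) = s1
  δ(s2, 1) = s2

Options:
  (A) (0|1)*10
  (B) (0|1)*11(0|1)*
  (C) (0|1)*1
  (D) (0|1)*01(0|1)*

Check each option against the DFA on short strings; one disagreement eliminates an option:
  (A) (0|1)*10: agrees with the DFA on every string of length ≤ 6
  (B) (0|1)*11(0|1)*: on '10' the DFA goes s0 → s2 → s1 and accepts (s1 ∈ Accept), but the regex does not match it → eliminate
  (C) (0|1)*1: on '1' the DFA goes s0 → s2 and rejects (s2 ∉ Accept), but the regex matches it → eliminate
  (D) (0|1)*01(0|1)*: on '01' the DFA goes s0 → s0 → s2 and rejects (s2 ∉ Accept), but the regex matches it → eliminate
Only (A) is consistent with the DFA.
(A) (0|1)*10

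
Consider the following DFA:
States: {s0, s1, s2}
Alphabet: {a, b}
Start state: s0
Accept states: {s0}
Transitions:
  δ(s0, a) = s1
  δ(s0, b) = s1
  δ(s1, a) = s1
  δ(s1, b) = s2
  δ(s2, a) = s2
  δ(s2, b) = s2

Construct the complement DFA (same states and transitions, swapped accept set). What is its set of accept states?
Complement accept states = All states \ Original accept states
= {s0, s1, s2} \ {s0}
{s1, s2}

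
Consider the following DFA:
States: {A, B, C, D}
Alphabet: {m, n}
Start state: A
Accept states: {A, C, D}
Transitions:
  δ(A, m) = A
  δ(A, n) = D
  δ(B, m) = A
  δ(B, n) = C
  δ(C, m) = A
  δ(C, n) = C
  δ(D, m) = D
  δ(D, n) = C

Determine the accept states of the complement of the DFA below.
Complement accept states = All states \ Original accept states
= {A, B, C, D} \ {A, C, D}
{B}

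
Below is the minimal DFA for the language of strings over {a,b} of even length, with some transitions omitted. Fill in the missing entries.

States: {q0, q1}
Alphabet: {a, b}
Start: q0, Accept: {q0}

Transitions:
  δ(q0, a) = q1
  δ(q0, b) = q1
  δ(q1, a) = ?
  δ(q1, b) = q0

From the language and accept set, identify what each state tracks — q0: even length so far; q1: odd length so far.
Each missing δ(q, a) is the state matching the new tracked value after reading a.
δ(q1, a) = q0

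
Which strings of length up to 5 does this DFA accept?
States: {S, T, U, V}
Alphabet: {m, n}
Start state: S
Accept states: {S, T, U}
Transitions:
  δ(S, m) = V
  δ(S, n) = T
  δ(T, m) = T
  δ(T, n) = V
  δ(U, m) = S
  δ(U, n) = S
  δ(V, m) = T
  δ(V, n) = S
ε, n, mm, mn, nm, mmm, mnn, nmm, nnm, nnn, mmmm, mmnm, mmnn, mnmm, mnmn, mnnm, nmmm, nmnm, nmnn, nnmm, nnnn, mmmmm, mmmnm, mmmnn, mmnmm, mmnnn, mnmmm, mnmnn, mnnmm, mnnnm, mnnnn, nmmmm, nmmnm, nmmnn, nmnmm, nmnnn, nnmmm, nnmnm, nnmnn, nnnmm, nnnmn, nnnnm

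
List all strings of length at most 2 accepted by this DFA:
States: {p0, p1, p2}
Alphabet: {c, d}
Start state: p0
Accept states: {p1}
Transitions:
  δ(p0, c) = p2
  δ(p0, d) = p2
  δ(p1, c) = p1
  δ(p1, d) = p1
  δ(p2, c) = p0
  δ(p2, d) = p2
None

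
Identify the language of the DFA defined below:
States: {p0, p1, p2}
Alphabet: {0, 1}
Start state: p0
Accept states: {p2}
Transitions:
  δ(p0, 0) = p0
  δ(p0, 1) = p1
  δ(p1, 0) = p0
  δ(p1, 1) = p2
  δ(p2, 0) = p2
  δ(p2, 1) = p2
Testing a few strings:
  '0' → reject
  '10' → reject
  '01' → reject
  '1' → reject
State roles: p0=no progress toward 11; p1=one trailing 1; p2=substring 11 seen
All binary strings containing the substring 11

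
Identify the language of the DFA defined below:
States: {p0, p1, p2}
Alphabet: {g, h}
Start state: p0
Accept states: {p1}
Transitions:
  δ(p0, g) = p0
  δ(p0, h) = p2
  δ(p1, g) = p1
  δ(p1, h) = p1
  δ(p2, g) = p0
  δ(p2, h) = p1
Testing a few strings:
  'g' → reject
  'ghhg' → accept
  'hhhh' → accept
  'hggh' → reject
State roles: p0=no progress toward hh; p1=substring hh seen; p2=one trailing h
All strings over {g,h} containing the substring hh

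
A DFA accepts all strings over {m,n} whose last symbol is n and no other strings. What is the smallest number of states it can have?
By Myhill–Nerode, count the distinguishable equivalence classes: 2^1 = 2 classes — the DFA must remember the last 1 symbol read; every pair of distinct length-1 suffixes is distinguishable by some continuation.
2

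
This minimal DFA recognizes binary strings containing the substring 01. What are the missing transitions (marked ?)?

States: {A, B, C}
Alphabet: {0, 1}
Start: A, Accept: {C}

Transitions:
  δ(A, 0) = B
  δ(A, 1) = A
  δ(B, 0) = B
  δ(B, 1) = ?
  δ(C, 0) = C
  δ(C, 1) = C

From the language and accept set, identify what each state tracks — A: no 0 seen yet; B: seen a 0, waiting for 1; C: substring 01 seen.
Each missing δ(q, a) is the state matching the new tracked value after reading a.
δ(B, 1) = C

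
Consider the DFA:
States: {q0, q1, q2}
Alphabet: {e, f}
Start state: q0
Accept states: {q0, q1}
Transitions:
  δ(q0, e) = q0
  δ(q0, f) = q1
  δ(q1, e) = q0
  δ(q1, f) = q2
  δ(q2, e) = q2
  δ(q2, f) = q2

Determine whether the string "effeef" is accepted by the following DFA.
Processing string "effeef":
  q0 --e--> q0
  q0 --f--> q1
  q1 --f--> q2
  q2 --e--> q2
  q2 --e--> q2
  q2 --f--> q2
Final state: q2
Accept states: {q0, q1}
No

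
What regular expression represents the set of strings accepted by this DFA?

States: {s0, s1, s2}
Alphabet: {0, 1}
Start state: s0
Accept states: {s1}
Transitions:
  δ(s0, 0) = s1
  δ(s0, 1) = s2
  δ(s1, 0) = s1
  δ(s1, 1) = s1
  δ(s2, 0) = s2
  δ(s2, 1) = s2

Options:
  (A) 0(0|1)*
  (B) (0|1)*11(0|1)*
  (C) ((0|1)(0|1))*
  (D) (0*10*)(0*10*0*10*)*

Check each option against the DFA on short strings; one disagreement eliminates an option:
  (A) 0(0|1)*: agrees with the DFA on every string of length ≤ 6
  (B) (0|1)*11(0|1)*: on '0' the DFA goes s0 → s1 and accepts (s1 ∈ Accept), but the regex does not match it → eliminate
  (C) ((0|1)(0|1))*: on ε the DFA stays in s0 and rejects (s0 ∉ Accept), but the regex matches it → eliminate
  (D) (0*10*)(0*10*0*10*)*: on '0' the DFA goes s0 → s1 and accepts (s1 ∈ Accept), but the regex does not match it → eliminate
Only (A) is consistent with the DFA.
(A) 0(0|1)*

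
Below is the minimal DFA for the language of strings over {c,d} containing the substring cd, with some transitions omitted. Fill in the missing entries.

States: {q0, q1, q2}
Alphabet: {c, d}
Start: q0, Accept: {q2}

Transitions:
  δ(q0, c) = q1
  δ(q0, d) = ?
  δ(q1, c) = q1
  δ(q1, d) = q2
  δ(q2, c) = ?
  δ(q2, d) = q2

From the language and accept set, identify what each state tracks — q0: no c seen yet; q1: seen a c, waiting for d; q2: substring cd seen.
Each missing δ(q, a) is the state matching the new tracked value after reading a.
δ(q0, d) = q0; δ(q2, c) = q2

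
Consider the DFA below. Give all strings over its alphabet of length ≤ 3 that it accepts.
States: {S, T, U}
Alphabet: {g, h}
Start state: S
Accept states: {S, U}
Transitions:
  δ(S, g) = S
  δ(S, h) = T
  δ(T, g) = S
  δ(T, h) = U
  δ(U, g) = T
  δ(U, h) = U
ε, g, gg, hg, hh, ggg, ghg, ghh, hgg, hhh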